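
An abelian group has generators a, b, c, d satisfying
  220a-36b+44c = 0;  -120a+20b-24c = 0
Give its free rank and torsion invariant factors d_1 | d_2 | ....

rank_ℚ(R)=2; free=4−2=2
SNF(R) diag = [4, 4] → torsion [4, 4]

Answer: M ≅ ℤ^2 ⊕ ℤ/4 ⊕ ℤ/4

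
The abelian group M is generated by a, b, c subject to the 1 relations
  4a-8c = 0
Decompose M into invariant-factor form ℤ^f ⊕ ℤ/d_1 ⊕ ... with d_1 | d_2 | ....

Answer: M ≅ ℤ^2 ⊕ ℤ/4

Derivation:
rank_ℚ(R)=1; free=3−1=2
SNF(R) diag = [4] → torsion [4]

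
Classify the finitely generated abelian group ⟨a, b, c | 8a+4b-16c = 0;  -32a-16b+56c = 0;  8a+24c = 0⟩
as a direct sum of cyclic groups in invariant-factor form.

rank_ℚ(R)=3; free=3−3=0
SNF(R) diag = [4, 8, 8] → torsion [4, 8, 8]

Answer: M ≅ ℤ/4 ⊕ ℤ/8 ⊕ ℤ/8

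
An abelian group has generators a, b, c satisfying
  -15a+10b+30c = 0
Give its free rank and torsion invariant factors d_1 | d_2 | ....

rank_ℚ(R)=1; free=3−1=2
SNF(R) diag = [5] → torsion [5]

Answer: M ≅ ℤ^2 ⊕ ℤ/5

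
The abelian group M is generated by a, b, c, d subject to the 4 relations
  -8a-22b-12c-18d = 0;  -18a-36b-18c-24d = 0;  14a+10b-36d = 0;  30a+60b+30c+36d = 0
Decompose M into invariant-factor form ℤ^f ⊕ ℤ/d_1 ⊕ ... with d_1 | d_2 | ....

Answer: M ≅ ℤ/2 ⊕ ℤ/6 ⊕ ℤ/6 ⊕ ℤ/12

Derivation:
rank_ℚ(R)=4; free=4−4=0
SNF(R) diag = [2, 6, 6, 12] → torsion [2, 6, 6, 12]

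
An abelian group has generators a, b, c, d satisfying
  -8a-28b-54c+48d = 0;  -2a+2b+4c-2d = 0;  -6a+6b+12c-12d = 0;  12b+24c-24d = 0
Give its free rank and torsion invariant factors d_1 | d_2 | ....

rank_ℚ(R)=4; free=4−4=0
SNF(R) diag = [2, 2, 6, 12] → torsion [2, 2, 6, 12]

Answer: M ≅ ℤ/2 ⊕ ℤ/2 ⊕ ℤ/6 ⊕ ℤ/12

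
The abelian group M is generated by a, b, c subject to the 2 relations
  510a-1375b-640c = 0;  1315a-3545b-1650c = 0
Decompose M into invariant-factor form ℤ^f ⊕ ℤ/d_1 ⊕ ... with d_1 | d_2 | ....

rank_ℚ(R)=2; free=3−2=1
SNF(R) diag = [5, 5] → torsion [5, 5]

Answer: M ≅ ℤ^1 ⊕ ℤ/5 ⊕ ℤ/5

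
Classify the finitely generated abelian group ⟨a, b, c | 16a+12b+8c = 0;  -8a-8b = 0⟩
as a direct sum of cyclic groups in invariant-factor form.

rank_ℚ(R)=2; free=3−2=1
SNF(R) diag = [4, 8] → torsion [4, 8]

Answer: M ≅ ℤ^1 ⊕ ℤ/4 ⊕ ℤ/8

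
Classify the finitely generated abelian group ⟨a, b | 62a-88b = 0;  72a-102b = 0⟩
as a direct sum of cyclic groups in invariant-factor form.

Answer: M ≅ ℤ/2 ⊕ ℤ/6

Derivation:
rank_ℚ(R)=2; free=2−2=0
SNF(R) diag = [2, 6] → torsion [2, 6]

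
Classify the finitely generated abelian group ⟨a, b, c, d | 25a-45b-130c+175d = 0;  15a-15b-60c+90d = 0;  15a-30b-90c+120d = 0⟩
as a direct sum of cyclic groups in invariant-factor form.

Answer: M ≅ ℤ^1 ⊕ ℤ/5 ⊕ ℤ/15 ⊕ ℤ/15

Derivation:
rank_ℚ(R)=3; free=4−3=1
SNF(R) diag = [5, 15, 15] → torsion [5, 15, 15]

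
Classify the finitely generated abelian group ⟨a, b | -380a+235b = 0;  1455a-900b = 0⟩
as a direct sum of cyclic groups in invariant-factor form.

rank_ℚ(R)=2; free=2−2=0
SNF(R) diag = [5, 15] → torsion [5, 15]

Answer: M ≅ ℤ/5 ⊕ ℤ/15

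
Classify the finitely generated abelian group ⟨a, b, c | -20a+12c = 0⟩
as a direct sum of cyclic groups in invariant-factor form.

rank_ℚ(R)=1; free=3−1=2
SNF(R) diag = [4] → torsion [4]

Answer: M ≅ ℤ^2 ⊕ ℤ/4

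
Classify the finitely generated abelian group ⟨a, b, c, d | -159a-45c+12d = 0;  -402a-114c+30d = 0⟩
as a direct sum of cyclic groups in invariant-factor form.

Answer: M ≅ ℤ^2 ⊕ ℤ/3 ⊕ ℤ/6

Derivation:
rank_ℚ(R)=2; free=4−2=2
SNF(R) diag = [3, 6] → torsion [3, 6]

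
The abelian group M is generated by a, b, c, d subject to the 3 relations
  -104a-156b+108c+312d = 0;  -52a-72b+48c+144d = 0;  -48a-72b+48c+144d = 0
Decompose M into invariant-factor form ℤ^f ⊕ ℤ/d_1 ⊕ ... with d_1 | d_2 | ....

rank_ℚ(R)=3; free=4−3=1
SNF(R) diag = [4, 12, 24] → torsion [4, 12, 24]

Answer: M ≅ ℤ^1 ⊕ ℤ/4 ⊕ ℤ/12 ⊕ ℤ/24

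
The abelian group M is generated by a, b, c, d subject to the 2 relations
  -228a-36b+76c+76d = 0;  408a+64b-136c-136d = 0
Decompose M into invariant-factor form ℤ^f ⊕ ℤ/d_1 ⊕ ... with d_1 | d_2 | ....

Answer: M ≅ ℤ^2 ⊕ ℤ/4 ⊕ ℤ/8

Derivation:
rank_ℚ(R)=2; free=4−2=2
SNF(R) diag = [4, 8] → torsion [4, 8]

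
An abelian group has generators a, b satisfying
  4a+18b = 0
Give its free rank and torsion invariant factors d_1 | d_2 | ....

rank_ℚ(R)=1; free=2−1=1
SNF(R) diag = [2] → torsion [2]

Answer: M ≅ ℤ^1 ⊕ ℤ/2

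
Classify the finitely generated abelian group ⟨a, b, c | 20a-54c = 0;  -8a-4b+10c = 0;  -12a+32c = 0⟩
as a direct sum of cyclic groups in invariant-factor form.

Answer: M ≅ ℤ/2 ⊕ ℤ/4 ⊕ ℤ/4

Derivation:
rank_ℚ(R)=3; free=3−3=0
SNF(R) diag = [2, 4, 4] → torsion [2, 4, 4]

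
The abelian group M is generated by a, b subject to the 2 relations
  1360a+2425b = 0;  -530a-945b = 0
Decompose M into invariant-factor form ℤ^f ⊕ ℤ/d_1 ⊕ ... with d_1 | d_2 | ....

rank_ℚ(R)=2; free=2−2=0
SNF(R) diag = [5, 10] → torsion [5, 10]

Answer: M ≅ ℤ/5 ⊕ ℤ/10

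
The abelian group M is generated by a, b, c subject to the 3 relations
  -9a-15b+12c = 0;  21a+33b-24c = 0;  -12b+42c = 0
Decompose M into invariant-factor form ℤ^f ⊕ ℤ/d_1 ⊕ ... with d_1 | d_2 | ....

rank_ℚ(R)=3; free=3−3=0
SNF(R) diag = [3, 6, 18] → torsion [3, 6, 18]

Answer: M ≅ ℤ/3 ⊕ ℤ/6 ⊕ ℤ/18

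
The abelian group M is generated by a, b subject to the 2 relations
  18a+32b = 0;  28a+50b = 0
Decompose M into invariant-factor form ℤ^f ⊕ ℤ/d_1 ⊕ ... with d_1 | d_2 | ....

Answer: M ≅ ℤ/2 ⊕ ℤ/2

Derivation:
rank_ℚ(R)=2; free=2−2=0
SNF(R) diag = [2, 2] → torsion [2, 2]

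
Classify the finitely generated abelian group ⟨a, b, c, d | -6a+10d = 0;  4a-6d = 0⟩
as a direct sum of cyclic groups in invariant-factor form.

Answer: M ≅ ℤ^2 ⊕ ℤ/2 ⊕ ℤ/2

Derivation:
rank_ℚ(R)=2; free=4−2=2
SNF(R) diag = [2, 2] → torsion [2, 2]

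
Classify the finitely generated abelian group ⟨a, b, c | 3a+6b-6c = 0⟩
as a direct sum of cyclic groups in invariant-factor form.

Answer: M ≅ ℤ^2 ⊕ ℤ/3

Derivation:
rank_ℚ(R)=1; free=3−1=2
SNF(R) diag = [3] → torsion [3]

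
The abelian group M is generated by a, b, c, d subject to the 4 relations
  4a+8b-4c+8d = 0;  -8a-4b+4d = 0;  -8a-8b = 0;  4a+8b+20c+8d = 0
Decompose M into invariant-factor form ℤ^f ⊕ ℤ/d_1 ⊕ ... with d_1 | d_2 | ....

rank_ℚ(R)=4; free=4−4=0
SNF(R) diag = [4, 4, 8, 24] → torsion [4, 4, 8, 24]

Answer: M ≅ ℤ/4 ⊕ ℤ/4 ⊕ ℤ/8 ⊕ ℤ/24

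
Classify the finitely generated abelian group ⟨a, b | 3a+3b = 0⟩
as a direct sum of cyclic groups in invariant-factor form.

Answer: M ≅ ℤ^1 ⊕ ℤ/3

Derivation:
rank_ℚ(R)=1; free=2−1=1
SNF(R) diag = [3] → torsion [3]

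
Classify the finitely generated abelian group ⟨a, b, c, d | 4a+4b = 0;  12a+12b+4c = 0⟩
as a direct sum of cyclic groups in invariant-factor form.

Answer: M ≅ ℤ^2 ⊕ ℤ/4 ⊕ ℤ/4

Derivation:
rank_ℚ(R)=2; free=4−2=2
SNF(R) diag = [4, 4] → torsion [4, 4]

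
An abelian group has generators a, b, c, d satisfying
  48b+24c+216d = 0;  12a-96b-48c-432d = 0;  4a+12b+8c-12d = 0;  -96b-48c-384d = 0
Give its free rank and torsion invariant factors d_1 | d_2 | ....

rank_ℚ(R)=4; free=4−4=0
SNF(R) diag = [4, 12, 24, 48] → torsion [4, 12, 24, 48]

Answer: M ≅ ℤ/4 ⊕ ℤ/12 ⊕ ℤ/24 ⊕ ℤ/48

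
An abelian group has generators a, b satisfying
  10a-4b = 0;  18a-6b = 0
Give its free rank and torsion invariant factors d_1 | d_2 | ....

Answer: M ≅ ℤ/2 ⊕ ℤ/6

Derivation:
rank_ℚ(R)=2; free=2−2=0
SNF(R) diag = [2, 6] → torsion [2, 6]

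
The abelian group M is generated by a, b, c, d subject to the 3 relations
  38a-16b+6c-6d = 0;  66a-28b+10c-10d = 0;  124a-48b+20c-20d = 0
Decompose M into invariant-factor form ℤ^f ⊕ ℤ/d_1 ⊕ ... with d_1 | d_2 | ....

Answer: M ≅ ℤ^1 ⊕ ℤ/2 ⊕ ℤ/4 ⊕ ℤ/8

Derivation:
rank_ℚ(R)=3; free=4−3=1
SNF(R) diag = [2, 4, 8] → torsion [2, 4, 8]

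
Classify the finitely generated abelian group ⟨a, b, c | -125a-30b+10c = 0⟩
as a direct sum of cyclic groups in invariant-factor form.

rank_ℚ(R)=1; free=3−1=2
SNF(R) diag = [5] → torsion [5]

Answer: M ≅ ℤ^2 ⊕ ℤ/5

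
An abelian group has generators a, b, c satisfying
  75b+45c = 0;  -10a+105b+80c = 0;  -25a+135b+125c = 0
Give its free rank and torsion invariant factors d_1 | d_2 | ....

Answer: M ≅ ℤ/5 ⊕ ℤ/15 ⊕ ℤ/15

Derivation:
rank_ℚ(R)=3; free=3−3=0
SNF(R) diag = [5, 15, 15] → torsion [5, 15, 15]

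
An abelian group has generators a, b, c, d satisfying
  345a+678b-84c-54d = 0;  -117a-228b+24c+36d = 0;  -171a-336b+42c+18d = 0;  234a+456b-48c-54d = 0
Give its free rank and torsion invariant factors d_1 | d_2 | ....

rank_ℚ(R)=4; free=4−4=0
SNF(R) diag = [3, 6, 18, 18] → torsion [3, 6, 18, 18]

Answer: M ≅ ℤ/3 ⊕ ℤ/6 ⊕ ℤ/18 ⊕ ℤ/18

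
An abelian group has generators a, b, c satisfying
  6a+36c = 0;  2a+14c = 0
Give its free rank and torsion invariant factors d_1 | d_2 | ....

rank_ℚ(R)=2; free=3−2=1
SNF(R) diag = [2, 6] → torsion [2, 6]

Answer: M ≅ ℤ^1 ⊕ ℤ/2 ⊕ ℤ/6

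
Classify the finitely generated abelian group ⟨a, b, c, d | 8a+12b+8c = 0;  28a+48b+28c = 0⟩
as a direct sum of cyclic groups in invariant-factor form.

Answer: M ≅ ℤ^2 ⊕ ℤ/4 ⊕ ℤ/12

Derivation:
rank_ℚ(R)=2; free=4−2=2
SNF(R) diag = [4, 12] → torsion [4, 12]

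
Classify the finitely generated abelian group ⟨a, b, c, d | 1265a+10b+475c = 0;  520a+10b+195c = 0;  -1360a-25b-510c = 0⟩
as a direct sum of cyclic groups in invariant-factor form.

Answer: M ≅ ℤ^1 ⊕ ℤ/5 ⊕ ℤ/5 ⊕ ℤ/15

Derivation:
rank_ℚ(R)=3; free=4−3=1
SNF(R) diag = [5, 5, 15] → torsion [5, 5, 15]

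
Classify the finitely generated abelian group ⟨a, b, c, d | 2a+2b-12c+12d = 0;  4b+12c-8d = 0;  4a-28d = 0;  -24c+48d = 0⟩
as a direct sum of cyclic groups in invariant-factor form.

Answer: M ≅ ℤ/2 ⊕ ℤ/4 ⊕ ℤ/12 ⊕ ℤ/24

Derivation:
rank_ℚ(R)=4; free=4−4=0
SNF(R) diag = [2, 4, 12, 24] → torsion [2, 4, 12, 24]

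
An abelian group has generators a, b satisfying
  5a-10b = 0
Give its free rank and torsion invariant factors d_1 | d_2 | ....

rank_ℚ(R)=1; free=2−1=1
SNF(R) diag = [5] → torsion [5]

Answer: M ≅ ℤ^1 ⊕ ℤ/5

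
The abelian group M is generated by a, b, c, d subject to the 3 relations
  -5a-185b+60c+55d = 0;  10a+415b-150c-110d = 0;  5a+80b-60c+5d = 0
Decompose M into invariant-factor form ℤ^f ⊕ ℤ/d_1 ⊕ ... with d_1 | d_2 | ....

rank_ℚ(R)=3; free=4−3=1
SNF(R) diag = [5, 15, 30] → torsion [5, 15, 30]

Answer: M ≅ ℤ^1 ⊕ ℤ/5 ⊕ ℤ/15 ⊕ ℤ/30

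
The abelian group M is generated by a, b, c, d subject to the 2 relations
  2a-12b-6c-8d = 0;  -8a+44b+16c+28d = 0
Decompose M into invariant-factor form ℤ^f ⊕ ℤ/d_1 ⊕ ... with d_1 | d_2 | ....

Answer: M ≅ ℤ^2 ⊕ ℤ/2 ⊕ ℤ/4

Derivation:
rank_ℚ(R)=2; free=4−2=2
SNF(R) diag = [2, 4] → torsion [2, 4]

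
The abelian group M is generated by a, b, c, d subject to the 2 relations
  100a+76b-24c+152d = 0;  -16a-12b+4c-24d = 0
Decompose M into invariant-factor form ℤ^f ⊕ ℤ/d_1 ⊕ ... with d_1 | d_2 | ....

Answer: M ≅ ℤ^2 ⊕ ℤ/4 ⊕ ℤ/4

Derivation:
rank_ℚ(R)=2; free=4−2=2
SNF(R) diag = [4, 4] → torsion [4, 4]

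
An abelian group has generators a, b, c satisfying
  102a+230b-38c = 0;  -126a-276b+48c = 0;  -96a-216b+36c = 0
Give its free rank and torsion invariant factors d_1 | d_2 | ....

Answer: M ≅ ℤ/2 ⊕ ℤ/6 ⊕ ℤ/12

Derivation:
rank_ℚ(R)=3; free=3−3=0
SNF(R) diag = [2, 6, 12] → torsion [2, 6, 12]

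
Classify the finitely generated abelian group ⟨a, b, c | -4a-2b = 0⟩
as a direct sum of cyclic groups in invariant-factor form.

Answer: M ≅ ℤ^2 ⊕ ℤ/2

Derivation:
rank_ℚ(R)=1; free=3−1=2
SNF(R) diag = [2] → torsion [2]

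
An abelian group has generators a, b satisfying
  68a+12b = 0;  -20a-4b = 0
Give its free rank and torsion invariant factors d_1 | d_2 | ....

rank_ℚ(R)=2; free=2−2=0
SNF(R) diag = [4, 8] → torsion [4, 8]

Answer: M ≅ ℤ/4 ⊕ ℤ/8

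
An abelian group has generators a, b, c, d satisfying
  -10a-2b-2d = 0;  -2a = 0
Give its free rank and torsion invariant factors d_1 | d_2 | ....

rank_ℚ(R)=2; free=4−2=2
SNF(R) diag = [2, 2] → torsion [2, 2]

Answer: M ≅ ℤ^2 ⊕ ℤ/2 ⊕ ℤ/2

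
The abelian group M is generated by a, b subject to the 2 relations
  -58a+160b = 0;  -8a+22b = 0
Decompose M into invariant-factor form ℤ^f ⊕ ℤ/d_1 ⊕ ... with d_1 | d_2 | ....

Answer: M ≅ ℤ/2 ⊕ ℤ/2

Derivation:
rank_ℚ(R)=2; free=2−2=0
SNF(R) diag = [2, 2] → torsion [2, 2]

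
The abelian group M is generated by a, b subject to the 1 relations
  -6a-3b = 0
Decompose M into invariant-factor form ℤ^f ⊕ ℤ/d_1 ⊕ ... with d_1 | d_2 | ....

Answer: M ≅ ℤ^1 ⊕ ℤ/3

Derivation:
rank_ℚ(R)=1; free=2−1=1
SNF(R) diag = [3] → torsion [3]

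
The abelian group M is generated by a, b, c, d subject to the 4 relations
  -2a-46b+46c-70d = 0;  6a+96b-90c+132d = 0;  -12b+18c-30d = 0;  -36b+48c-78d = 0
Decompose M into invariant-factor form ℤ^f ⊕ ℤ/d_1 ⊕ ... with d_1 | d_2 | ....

rank_ℚ(R)=4; free=4−4=0
SNF(R) diag = [2, 6, 6, 6] → torsion [2, 6, 6, 6]

Answer: M ≅ ℤ/2 ⊕ ℤ/6 ⊕ ℤ/6 ⊕ ℤ/6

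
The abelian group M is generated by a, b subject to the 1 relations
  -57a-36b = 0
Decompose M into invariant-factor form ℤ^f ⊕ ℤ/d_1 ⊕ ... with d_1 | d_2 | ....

rank_ℚ(R)=1; free=2−1=1
SNF(R) diag = [3] → torsion [3]

Answer: M ≅ ℤ^1 ⊕ ℤ/3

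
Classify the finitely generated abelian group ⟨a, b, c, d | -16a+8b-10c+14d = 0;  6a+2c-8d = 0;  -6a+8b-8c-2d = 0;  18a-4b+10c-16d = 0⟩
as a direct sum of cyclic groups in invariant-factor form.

Answer: M ≅ ℤ/2 ⊕ ℤ/2 ⊕ ℤ/4 ⊕ ℤ/4

Derivation:
rank_ℚ(R)=4; free=4−4=0
SNF(R) diag = [2, 2, 4, 4] → torsion [2, 2, 4, 4]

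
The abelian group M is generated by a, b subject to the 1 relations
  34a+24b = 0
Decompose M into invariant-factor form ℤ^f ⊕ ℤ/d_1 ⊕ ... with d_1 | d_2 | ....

Answer: M ≅ ℤ^1 ⊕ ℤ/2

Derivation:
rank_ℚ(R)=1; free=2−1=1
SNF(R) diag = [2] → torsion [2]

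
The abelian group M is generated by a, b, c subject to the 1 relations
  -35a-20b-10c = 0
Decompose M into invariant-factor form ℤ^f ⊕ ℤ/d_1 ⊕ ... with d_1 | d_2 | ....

Answer: M ≅ ℤ^2 ⊕ ℤ/5

Derivation:
rank_ℚ(R)=1; free=3−1=2
SNF(R) diag = [5] → torsion [5]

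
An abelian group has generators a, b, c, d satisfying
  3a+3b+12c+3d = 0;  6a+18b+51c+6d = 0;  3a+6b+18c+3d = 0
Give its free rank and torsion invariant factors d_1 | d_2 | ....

rank_ℚ(R)=3; free=4−3=1
SNF(R) diag = [3, 3, 3] → torsion [3, 3, 3]

Answer: M ≅ ℤ^1 ⊕ ℤ/3 ⊕ ℤ/3 ⊕ ℤ/3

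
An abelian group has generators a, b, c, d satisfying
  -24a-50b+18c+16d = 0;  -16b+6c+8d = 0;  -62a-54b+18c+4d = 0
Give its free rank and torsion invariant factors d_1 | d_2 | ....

Answer: M ≅ ℤ^1 ⊕ ℤ/2 ⊕ ℤ/2 ⊕ ℤ/6

Derivation:
rank_ℚ(R)=3; free=4−3=1
SNF(R) diag = [2, 2, 6] → torsion [2, 2, 6]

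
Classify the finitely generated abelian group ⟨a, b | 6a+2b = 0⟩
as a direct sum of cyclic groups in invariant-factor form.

Answer: M ≅ ℤ^1 ⊕ ℤ/2

Derivation:
rank_ℚ(R)=1; free=2−1=1
SNF(R) diag = [2] → torsion [2]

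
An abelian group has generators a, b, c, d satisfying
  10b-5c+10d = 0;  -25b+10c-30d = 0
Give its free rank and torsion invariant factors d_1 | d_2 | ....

Answer: M ≅ ℤ^2 ⊕ ℤ/5 ⊕ ℤ/5

Derivation:
rank_ℚ(R)=2; free=4−2=2
SNF(R) diag = [5, 5] → torsion [5, 5]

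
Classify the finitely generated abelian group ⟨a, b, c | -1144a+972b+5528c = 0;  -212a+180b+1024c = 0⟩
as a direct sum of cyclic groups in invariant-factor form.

Answer: M ≅ ℤ^1 ⊕ ℤ/4 ⊕ ℤ/12

Derivation:
rank_ℚ(R)=2; free=3−2=1
SNF(R) diag = [4, 12] → torsion [4, 12]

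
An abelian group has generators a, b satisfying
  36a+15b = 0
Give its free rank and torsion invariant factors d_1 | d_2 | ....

rank_ℚ(R)=1; free=2−1=1
SNF(R) diag = [3] → torsion [3]

Answer: M ≅ ℤ^1 ⊕ ℤ/3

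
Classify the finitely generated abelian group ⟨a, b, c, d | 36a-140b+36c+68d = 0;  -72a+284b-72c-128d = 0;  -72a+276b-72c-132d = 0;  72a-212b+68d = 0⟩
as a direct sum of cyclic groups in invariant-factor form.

rank_ℚ(R)=4; free=4−4=0
SNF(R) diag = [4, 12, 36, 72] → torsion [4, 12, 36, 72]

Answer: M ≅ ℤ/4 ⊕ ℤ/12 ⊕ ℤ/36 ⊕ ℤ/72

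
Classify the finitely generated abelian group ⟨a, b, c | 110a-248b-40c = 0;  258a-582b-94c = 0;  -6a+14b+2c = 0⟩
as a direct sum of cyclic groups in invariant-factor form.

rank_ℚ(R)=3; free=3−3=0
SNF(R) diag = [2, 2, 4] → torsion [2, 2, 4]

Answer: M ≅ ℤ/2 ⊕ ℤ/2 ⊕ ℤ/4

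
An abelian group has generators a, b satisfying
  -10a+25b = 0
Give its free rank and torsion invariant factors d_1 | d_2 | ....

Answer: M ≅ ℤ^1 ⊕ ℤ/5

Derivation:
rank_ℚ(R)=1; free=2−1=1
SNF(R) diag = [5] → torsion [5]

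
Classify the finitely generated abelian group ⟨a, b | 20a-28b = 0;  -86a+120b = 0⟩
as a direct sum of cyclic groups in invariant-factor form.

rank_ℚ(R)=2; free=2−2=0
SNF(R) diag = [2, 4] → torsion [2, 4]

Answer: M ≅ ℤ/2 ⊕ ℤ/4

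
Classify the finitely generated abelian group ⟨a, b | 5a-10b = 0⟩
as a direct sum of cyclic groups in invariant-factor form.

Answer: M ≅ ℤ^1 ⊕ ℤ/5

Derivation:
rank_ℚ(R)=1; free=2−1=1
SNF(R) diag = [5] → torsion [5]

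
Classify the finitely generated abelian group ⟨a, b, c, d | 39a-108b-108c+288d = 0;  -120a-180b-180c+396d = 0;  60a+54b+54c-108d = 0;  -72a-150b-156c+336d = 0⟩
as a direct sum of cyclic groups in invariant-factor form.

rank_ℚ(R)=4; free=4−4=0
SNF(R) diag = [3, 6, 18, 36] → torsion [3, 6, 18, 36]

Answer: M ≅ ℤ/3 ⊕ ℤ/6 ⊕ ℤ/18 ⊕ ℤ/36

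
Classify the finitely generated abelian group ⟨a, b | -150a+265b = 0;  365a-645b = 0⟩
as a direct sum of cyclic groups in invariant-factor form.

rank_ℚ(R)=2; free=2−2=0
SNF(R) diag = [5, 5] → torsion [5, 5]

Answer: M ≅ ℤ/5 ⊕ ℤ/5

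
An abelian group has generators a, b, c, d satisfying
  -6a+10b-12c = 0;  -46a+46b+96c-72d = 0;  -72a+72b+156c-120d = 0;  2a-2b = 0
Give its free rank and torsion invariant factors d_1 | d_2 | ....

rank_ℚ(R)=4; free=4−4=0
SNF(R) diag = [2, 4, 12, 24] → torsion [2, 4, 12, 24]

Answer: M ≅ ℤ/2 ⊕ ℤ/4 ⊕ ℤ/12 ⊕ ℤ/24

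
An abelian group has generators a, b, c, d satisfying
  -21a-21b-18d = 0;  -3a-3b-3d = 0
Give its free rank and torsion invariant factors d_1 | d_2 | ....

Answer: M ≅ ℤ^2 ⊕ ℤ/3 ⊕ ℤ/3

Derivation:
rank_ℚ(R)=2; free=4−2=2
SNF(R) diag = [3, 3] → torsion [3, 3]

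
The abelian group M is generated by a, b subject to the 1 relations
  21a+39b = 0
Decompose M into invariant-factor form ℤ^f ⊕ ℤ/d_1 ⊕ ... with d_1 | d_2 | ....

Answer: M ≅ ℤ^1 ⊕ ℤ/3

Derivation:
rank_ℚ(R)=1; free=2−1=1
SNF(R) diag = [3] → torsion [3]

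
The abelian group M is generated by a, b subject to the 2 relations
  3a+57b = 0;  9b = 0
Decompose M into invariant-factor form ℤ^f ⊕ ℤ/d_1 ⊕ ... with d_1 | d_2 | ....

rank_ℚ(R)=2; free=2−2=0
SNF(R) diag = [3, 9] → torsion [3, 9]

Answer: M ≅ ℤ/3 ⊕ ℤ/9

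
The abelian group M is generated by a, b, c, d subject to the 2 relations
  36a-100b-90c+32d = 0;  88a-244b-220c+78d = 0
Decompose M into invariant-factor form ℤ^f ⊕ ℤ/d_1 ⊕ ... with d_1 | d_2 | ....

rank_ℚ(R)=2; free=4−2=2
SNF(R) diag = [2, 2] → torsion [2, 2]

Answer: M ≅ ℤ^2 ⊕ ℤ/2 ⊕ ℤ/2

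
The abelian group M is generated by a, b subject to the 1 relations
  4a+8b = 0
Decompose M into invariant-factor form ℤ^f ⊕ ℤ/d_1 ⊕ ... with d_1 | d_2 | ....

Answer: M ≅ ℤ^1 ⊕ ℤ/4

Derivation:
rank_ℚ(R)=1; free=2−1=1
SNF(R) diag = [4] → torsion [4]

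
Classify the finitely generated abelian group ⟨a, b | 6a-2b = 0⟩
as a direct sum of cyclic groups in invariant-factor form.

Answer: M ≅ ℤ^1 ⊕ ℤ/2

Derivation:
rank_ℚ(R)=1; free=2−1=1
SNF(R) diag = [2] → torsion [2]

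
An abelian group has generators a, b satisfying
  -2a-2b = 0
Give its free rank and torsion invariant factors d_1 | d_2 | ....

Answer: M ≅ ℤ^1 ⊕ ℤ/2

Derivation:
rank_ℚ(R)=1; free=2−1=1
SNF(R) diag = [2] → torsion [2]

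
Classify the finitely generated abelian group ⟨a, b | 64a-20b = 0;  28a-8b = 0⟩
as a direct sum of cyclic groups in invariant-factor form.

rank_ℚ(R)=2; free=2−2=0
SNF(R) diag = [4, 12] → torsion [4, 12]

Answer: M ≅ ℤ/4 ⊕ ℤ/12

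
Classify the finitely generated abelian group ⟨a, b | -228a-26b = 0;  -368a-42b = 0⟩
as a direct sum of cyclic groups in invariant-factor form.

Answer: M ≅ ℤ/2 ⊕ ℤ/4

Derivation:
rank_ℚ(R)=2; free=2−2=0
SNF(R) diag = [2, 4] → torsion [2, 4]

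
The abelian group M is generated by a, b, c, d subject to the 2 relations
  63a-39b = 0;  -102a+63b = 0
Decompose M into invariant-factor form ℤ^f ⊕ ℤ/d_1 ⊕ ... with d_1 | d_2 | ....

rank_ℚ(R)=2; free=4−2=2
SNF(R) diag = [3, 3] → torsion [3, 3]

Answer: M ≅ ℤ^2 ⊕ ℤ/3 ⊕ ℤ/3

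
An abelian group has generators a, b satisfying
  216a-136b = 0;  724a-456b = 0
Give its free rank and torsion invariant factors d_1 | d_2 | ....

rank_ℚ(R)=2; free=2−2=0
SNF(R) diag = [4, 8] → torsion [4, 8]

Answer: M ≅ ℤ/4 ⊕ ℤ/8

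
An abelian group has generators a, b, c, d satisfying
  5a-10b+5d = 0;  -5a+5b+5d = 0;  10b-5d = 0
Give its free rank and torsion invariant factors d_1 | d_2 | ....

Answer: M ≅ ℤ^1 ⊕ ℤ/5 ⊕ ℤ/5 ⊕ ℤ/15

Derivation:
rank_ℚ(R)=3; free=4−3=1
SNF(R) diag = [5, 5, 15] → torsion [5, 5, 15]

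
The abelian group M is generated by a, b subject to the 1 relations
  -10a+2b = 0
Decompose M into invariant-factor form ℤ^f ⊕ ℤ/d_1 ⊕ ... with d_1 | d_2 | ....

rank_ℚ(R)=1; free=2−1=1
SNF(R) diag = [2] → torsion [2]

Answer: M ≅ ℤ^1 ⊕ ℤ/2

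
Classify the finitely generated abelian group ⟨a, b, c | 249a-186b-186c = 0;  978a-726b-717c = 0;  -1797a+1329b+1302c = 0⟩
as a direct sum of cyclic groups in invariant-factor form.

Answer: M ≅ ℤ/3 ⊕ ℤ/9 ⊕ ℤ/27

Derivation:
rank_ℚ(R)=3; free=3−3=0
SNF(R) diag = [3, 9, 27] → torsion [3, 9, 27]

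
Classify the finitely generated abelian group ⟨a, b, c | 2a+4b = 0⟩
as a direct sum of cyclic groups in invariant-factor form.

Answer: M ≅ ℤ^2 ⊕ ℤ/2

Derivation:
rank_ℚ(R)=1; free=3−1=2
SNF(R) diag = [2] → torsion [2]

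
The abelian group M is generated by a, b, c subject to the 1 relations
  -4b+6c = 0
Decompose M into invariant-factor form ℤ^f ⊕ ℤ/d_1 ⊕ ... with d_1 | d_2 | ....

Answer: M ≅ ℤ^2 ⊕ ℤ/2

Derivation:
rank_ℚ(R)=1; free=3−1=2
SNF(R) diag = [2] → torsion [2]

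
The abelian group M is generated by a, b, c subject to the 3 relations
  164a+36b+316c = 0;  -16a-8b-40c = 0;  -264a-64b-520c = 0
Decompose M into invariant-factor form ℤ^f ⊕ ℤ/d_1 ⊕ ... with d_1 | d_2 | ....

rank_ℚ(R)=3; free=3−3=0
SNF(R) diag = [4, 8, 24] → torsion [4, 8, 24]

Answer: M ≅ ℤ/4 ⊕ ℤ/8 ⊕ ℤ/24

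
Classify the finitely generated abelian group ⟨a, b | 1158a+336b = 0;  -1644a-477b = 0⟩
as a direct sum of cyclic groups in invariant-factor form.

Answer: M ≅ ℤ/3 ⊕ ℤ/6

Derivation:
rank_ℚ(R)=2; free=2−2=0
SNF(R) diag = [3, 6] → torsion [3, 6]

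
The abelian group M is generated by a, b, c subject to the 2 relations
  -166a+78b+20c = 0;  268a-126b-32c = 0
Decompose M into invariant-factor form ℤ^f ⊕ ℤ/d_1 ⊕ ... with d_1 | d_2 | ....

rank_ℚ(R)=2; free=3−2=1
SNF(R) diag = [2, 6] → torsion [2, 6]

Answer: M ≅ ℤ^1 ⊕ ℤ/2 ⊕ ℤ/6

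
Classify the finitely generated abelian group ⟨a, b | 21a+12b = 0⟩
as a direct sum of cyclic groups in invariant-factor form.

rank_ℚ(R)=1; free=2−1=1
SNF(R) diag = [3] → torsion [3]

Answer: M ≅ ℤ^1 ⊕ ℤ/3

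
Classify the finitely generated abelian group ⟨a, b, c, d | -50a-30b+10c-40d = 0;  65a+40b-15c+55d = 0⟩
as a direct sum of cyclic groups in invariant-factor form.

Answer: M ≅ ℤ^2 ⊕ ℤ/5 ⊕ ℤ/10

Derivation:
rank_ℚ(R)=2; free=4−2=2
SNF(R) diag = [5, 10] → torsion [5, 10]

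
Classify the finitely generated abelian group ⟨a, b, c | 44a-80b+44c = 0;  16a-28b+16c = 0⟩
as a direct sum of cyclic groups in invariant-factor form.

Answer: M ≅ ℤ^1 ⊕ ℤ/4 ⊕ ℤ/12

Derivation:
rank_ℚ(R)=2; free=3−2=1
SNF(R) diag = [4, 12] → torsion [4, 12]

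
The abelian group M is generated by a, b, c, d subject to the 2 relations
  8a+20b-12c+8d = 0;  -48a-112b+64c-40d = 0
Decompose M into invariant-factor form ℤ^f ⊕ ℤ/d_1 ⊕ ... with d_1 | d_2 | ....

rank_ℚ(R)=2; free=4−2=2
SNF(R) diag = [4, 8] → torsion [4, 8]

Answer: M ≅ ℤ^2 ⊕ ℤ/4 ⊕ ℤ/8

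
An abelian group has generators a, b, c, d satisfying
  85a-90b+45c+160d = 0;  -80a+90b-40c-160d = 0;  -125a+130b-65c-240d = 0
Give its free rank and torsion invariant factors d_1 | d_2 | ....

Answer: M ≅ ℤ^1 ⊕ ℤ/5 ⊕ ℤ/10 ⊕ ℤ/20

Derivation:
rank_ℚ(R)=3; free=4−3=1
SNF(R) diag = [5, 10, 20] → torsion [5, 10, 20]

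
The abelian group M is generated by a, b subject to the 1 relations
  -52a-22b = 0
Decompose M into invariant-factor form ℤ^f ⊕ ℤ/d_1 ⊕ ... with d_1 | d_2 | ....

rank_ℚ(R)=1; free=2−1=1
SNF(R) diag = [2] → torsion [2]

Answer: M ≅ ℤ^1 ⊕ ℤ/2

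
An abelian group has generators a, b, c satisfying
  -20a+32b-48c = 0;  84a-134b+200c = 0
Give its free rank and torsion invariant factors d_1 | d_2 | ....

rank_ℚ(R)=2; free=3−2=1
SNF(R) diag = [2, 4] → torsion [2, 4]

Answer: M ≅ ℤ^1 ⊕ ℤ/2 ⊕ ℤ/4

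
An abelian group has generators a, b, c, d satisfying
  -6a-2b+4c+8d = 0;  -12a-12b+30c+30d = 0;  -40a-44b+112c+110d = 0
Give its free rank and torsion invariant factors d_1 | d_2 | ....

rank_ℚ(R)=3; free=4−3=1
SNF(R) diag = [2, 2, 6] → torsion [2, 2, 6]

Answer: M ≅ ℤ^1 ⊕ ℤ/2 ⊕ ℤ/2 ⊕ ℤ/6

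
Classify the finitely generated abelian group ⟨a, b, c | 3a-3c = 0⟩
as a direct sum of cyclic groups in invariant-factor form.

rank_ℚ(R)=1; free=3−1=2
SNF(R) diag = [3] → torsion [3]

Answer: M ≅ ℤ^2 ⊕ ℤ/3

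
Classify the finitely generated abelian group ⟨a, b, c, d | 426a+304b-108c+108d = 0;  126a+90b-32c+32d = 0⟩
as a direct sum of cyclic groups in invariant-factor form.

rank_ℚ(R)=2; free=4−2=2
SNF(R) diag = [2, 2] → torsion [2, 2]

Answer: M ≅ ℤ^2 ⊕ ℤ/2 ⊕ ℤ/2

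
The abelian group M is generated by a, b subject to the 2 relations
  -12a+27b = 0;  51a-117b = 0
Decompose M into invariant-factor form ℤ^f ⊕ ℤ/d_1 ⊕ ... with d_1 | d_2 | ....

rank_ℚ(R)=2; free=2−2=0
SNF(R) diag = [3, 9] → torsion [3, 9]

Answer: M ≅ ℤ/3 ⊕ ℤ/9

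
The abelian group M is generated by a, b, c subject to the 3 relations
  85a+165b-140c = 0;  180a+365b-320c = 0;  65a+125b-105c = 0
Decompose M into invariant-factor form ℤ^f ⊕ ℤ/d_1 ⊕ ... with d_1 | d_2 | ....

Answer: M ≅ ℤ/5 ⊕ ℤ/5 ⊕ ℤ/15

Derivation:
rank_ℚ(R)=3; free=3−3=0
SNF(R) diag = [5, 5, 15] → torsion [5, 5, 15]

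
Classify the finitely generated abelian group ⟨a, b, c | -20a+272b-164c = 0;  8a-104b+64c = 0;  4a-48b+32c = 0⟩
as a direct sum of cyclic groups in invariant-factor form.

rank_ℚ(R)=3; free=3−3=0
SNF(R) diag = [4, 4, 8] → torsion [4, 4, 8]

Answer: M ≅ ℤ/4 ⊕ ℤ/4 ⊕ ℤ/8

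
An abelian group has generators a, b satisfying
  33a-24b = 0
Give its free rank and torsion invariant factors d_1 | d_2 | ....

Answer: M ≅ ℤ^1 ⊕ ℤ/3

Derivation:
rank_ℚ(R)=1; free=2−1=1
SNF(R) diag = [3] → torsion [3]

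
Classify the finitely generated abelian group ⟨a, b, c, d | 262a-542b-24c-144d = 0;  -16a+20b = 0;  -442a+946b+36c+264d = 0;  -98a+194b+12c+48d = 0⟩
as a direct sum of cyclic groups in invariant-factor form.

rank_ℚ(R)=4; free=4−4=0
SNF(R) diag = [2, 4, 12, 24] → torsion [2, 4, 12, 24]

Answer: M ≅ ℤ/2 ⊕ ℤ/4 ⊕ ℤ/12 ⊕ ℤ/24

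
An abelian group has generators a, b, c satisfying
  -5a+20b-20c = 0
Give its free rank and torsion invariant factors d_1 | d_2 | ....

Answer: M ≅ ℤ^2 ⊕ ℤ/5

Derivation:
rank_ℚ(R)=1; free=3−1=2
SNF(R) diag = [5] → torsion [5]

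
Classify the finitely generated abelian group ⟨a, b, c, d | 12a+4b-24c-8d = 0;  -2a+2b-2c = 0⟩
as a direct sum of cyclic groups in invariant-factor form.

rank_ℚ(R)=2; free=4−2=2
SNF(R) diag = [2, 4] → torsion [2, 4]

Answer: M ≅ ℤ^2 ⊕ ℤ/2 ⊕ ℤ/4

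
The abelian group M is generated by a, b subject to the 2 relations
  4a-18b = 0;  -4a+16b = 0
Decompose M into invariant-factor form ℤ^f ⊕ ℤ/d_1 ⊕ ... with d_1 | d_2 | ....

rank_ℚ(R)=2; free=2−2=0
SNF(R) diag = [2, 4] → torsion [2, 4]

Answer: M ≅ ℤ/2 ⊕ ℤ/4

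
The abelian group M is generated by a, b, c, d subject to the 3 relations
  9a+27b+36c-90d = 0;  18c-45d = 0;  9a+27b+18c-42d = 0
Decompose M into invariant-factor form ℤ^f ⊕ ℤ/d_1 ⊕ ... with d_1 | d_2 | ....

rank_ℚ(R)=3; free=4−3=1
SNF(R) diag = [3, 9, 18] → torsion [3, 9, 18]

Answer: M ≅ ℤ^1 ⊕ ℤ/3 ⊕ ℤ/9 ⊕ ℤ/18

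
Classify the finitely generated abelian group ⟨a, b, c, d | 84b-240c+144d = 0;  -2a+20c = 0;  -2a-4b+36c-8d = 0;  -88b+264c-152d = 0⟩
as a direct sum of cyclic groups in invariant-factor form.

rank_ℚ(R)=4; free=4−4=0
SNF(R) diag = [2, 4, 8, 24] → torsion [2, 4, 8, 24]

Answer: M ≅ ℤ/2 ⊕ ℤ/4 ⊕ ℤ/8 ⊕ ℤ/24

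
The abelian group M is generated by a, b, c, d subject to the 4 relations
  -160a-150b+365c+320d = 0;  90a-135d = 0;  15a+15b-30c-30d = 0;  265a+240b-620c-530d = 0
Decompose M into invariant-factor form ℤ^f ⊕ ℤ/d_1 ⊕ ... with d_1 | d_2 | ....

Answer: M ≅ ℤ/5 ⊕ ℤ/15 ⊕ ℤ/45 ⊕ ℤ/45

Derivation:
rank_ℚ(R)=4; free=4−4=0
SNF(R) diag = [5, 15, 45, 45] → torsion [5, 15, 45, 45]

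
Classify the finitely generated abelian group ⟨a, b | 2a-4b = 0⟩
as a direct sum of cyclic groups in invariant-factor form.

rank_ℚ(R)=1; free=2−1=1
SNF(R) diag = [2] → torsion [2]

Answer: M ≅ ℤ^1 ⊕ ℤ/2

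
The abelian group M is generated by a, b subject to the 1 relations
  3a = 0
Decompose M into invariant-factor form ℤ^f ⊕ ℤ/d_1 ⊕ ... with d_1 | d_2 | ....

Answer: M ≅ ℤ^1 ⊕ ℤ/3

Derivation:
rank_ℚ(R)=1; free=2−1=1
SNF(R) diag = [3] → torsion [3]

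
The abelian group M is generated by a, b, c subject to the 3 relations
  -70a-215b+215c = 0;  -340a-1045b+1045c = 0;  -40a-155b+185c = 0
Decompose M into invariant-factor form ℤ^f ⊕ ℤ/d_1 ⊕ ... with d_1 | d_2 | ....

Answer: M ≅ ℤ/5 ⊕ ℤ/10 ⊕ ℤ/30

Derivation:
rank_ℚ(R)=3; free=3−3=0
SNF(R) diag = [5, 10, 30] → torsion [5, 10, 30]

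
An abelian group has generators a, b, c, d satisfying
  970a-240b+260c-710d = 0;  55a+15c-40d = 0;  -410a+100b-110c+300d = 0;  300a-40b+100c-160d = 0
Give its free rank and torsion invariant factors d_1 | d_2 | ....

rank_ℚ(R)=4; free=4−4=0
SNF(R) diag = [5, 10, 20, 40] → torsion [5, 10, 20, 40]

Answer: M ≅ ℤ/5 ⊕ ℤ/10 ⊕ ℤ/20 ⊕ ℤ/40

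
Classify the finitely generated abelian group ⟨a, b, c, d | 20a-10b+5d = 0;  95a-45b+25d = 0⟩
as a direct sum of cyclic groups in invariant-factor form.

rank_ℚ(R)=2; free=4−2=2
SNF(R) diag = [5, 5] → torsion [5, 5]

Answer: M ≅ ℤ^2 ⊕ ℤ/5 ⊕ ℤ/5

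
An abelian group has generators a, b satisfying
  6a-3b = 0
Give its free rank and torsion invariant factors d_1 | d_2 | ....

Answer: M ≅ ℤ^1 ⊕ ℤ/3

Derivation:
rank_ℚ(R)=1; free=2−1=1
SNF(R) diag = [3] → torsion [3]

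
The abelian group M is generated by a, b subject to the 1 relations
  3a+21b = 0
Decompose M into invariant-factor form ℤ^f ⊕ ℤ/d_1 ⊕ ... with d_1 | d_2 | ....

Answer: M ≅ ℤ^1 ⊕ ℤ/3

Derivation:
rank_ℚ(R)=1; free=2−1=1
SNF(R) diag = [3] → torsion [3]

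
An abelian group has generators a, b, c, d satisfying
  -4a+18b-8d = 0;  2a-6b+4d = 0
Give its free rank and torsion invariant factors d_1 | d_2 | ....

Answer: M ≅ ℤ^2 ⊕ ℤ/2 ⊕ ℤ/6

Derivation:
rank_ℚ(R)=2; free=4−2=2
SNF(R) diag = [2, 6] → torsion [2, 6]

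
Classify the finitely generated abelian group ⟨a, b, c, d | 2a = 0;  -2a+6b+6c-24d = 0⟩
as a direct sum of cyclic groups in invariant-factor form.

rank_ℚ(R)=2; free=4−2=2
SNF(R) diag = [2, 6] → torsion [2, 6]

Answer: M ≅ ℤ^2 ⊕ ℤ/2 ⊕ ℤ/6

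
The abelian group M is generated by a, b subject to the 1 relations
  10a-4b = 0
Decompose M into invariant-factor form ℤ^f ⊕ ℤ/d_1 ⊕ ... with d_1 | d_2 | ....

Answer: M ≅ ℤ^1 ⊕ ℤ/2

Derivation:
rank_ℚ(R)=1; free=2−1=1
SNF(R) diag = [2] → torsion [2]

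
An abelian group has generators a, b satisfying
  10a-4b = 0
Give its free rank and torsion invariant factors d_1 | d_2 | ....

rank_ℚ(R)=1; free=2−1=1
SNF(R) diag = [2] → torsion [2]

Answer: M ≅ ℤ^1 ⊕ ℤ/2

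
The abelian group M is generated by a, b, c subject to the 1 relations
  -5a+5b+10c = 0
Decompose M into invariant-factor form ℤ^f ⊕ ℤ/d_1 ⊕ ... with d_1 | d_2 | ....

Answer: M ≅ ℤ^2 ⊕ ℤ/5

Derivation:
rank_ℚ(R)=1; free=3−1=2
SNF(R) diag = [5] → torsion [5]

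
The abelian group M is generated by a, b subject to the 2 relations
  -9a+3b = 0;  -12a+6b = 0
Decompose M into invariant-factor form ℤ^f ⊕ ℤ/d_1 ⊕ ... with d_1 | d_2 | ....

Answer: M ≅ ℤ/3 ⊕ ℤ/6

Derivation:
rank_ℚ(R)=2; free=2−2=0
SNF(R) diag = [3, 6] → torsion [3, 6]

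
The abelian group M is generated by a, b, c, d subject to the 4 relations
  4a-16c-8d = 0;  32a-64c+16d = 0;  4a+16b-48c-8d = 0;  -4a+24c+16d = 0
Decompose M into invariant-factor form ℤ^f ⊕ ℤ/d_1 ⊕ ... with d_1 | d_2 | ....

rank_ℚ(R)=4; free=4−4=0
SNF(R) diag = [4, 8, 16, 16] → torsion [4, 8, 16, 16]

Answer: M ≅ ℤ/4 ⊕ ℤ/8 ⊕ ℤ/16 ⊕ ℤ/16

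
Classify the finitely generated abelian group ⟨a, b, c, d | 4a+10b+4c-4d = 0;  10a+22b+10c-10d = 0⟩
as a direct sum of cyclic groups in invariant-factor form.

rank_ℚ(R)=2; free=4−2=2
SNF(R) diag = [2, 6] → torsion [2, 6]

Answer: M ≅ ℤ^2 ⊕ ℤ/2 ⊕ ℤ/6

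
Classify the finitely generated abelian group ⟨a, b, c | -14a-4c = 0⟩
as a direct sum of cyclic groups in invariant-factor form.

rank_ℚ(R)=1; free=3−1=2
SNF(R) diag = [2] → torsion [2]

Answer: M ≅ ℤ^2 ⊕ ℤ/2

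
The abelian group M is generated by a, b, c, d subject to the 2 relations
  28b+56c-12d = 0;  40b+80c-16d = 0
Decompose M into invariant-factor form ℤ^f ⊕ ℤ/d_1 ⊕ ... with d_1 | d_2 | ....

rank_ℚ(R)=2; free=4−2=2
SNF(R) diag = [4, 8] → torsion [4, 8]

Answer: M ≅ ℤ^2 ⊕ ℤ/4 ⊕ ℤ/8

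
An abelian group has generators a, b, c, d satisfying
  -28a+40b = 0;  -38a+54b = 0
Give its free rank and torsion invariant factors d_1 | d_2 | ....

Answer: M ≅ ℤ^2 ⊕ ℤ/2 ⊕ ℤ/4

Derivation:
rank_ℚ(R)=2; free=4−2=2
SNF(R) diag = [2, 4] → torsion [2, 4]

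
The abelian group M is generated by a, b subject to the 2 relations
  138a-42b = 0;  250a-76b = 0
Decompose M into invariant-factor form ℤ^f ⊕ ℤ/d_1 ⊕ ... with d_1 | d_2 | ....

rank_ℚ(R)=2; free=2−2=0
SNF(R) diag = [2, 6] → torsion [2, 6]

Answer: M ≅ ℤ/2 ⊕ ℤ/6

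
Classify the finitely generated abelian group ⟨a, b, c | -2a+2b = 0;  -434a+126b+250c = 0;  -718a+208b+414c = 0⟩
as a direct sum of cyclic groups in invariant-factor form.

Answer: M ≅ ℤ/2 ⊕ ℤ/2 ⊕ ℤ/6

Derivation:
rank_ℚ(R)=3; free=3−3=0
SNF(R) diag = [2, 2, 6] → torsion [2, 2, 6]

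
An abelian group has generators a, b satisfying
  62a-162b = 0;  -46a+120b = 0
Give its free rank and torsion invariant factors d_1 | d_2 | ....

Answer: M ≅ ℤ/2 ⊕ ℤ/6

Derivation:
rank_ℚ(R)=2; free=2−2=0
SNF(R) diag = [2, 6] → torsion [2, 6]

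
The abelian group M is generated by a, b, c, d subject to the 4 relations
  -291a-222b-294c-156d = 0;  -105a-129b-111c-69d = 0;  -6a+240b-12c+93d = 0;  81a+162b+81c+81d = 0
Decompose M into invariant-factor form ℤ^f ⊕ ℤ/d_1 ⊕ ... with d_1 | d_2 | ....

rank_ℚ(R)=4; free=4−4=0
SNF(R) diag = [3, 9, 27, 81] → torsion [3, 9, 27, 81]

Answer: M ≅ ℤ/3 ⊕ ℤ/9 ⊕ ℤ/27 ⊕ ℤ/81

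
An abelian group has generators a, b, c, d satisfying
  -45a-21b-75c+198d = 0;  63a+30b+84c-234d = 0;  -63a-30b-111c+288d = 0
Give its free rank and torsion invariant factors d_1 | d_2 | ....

Answer: M ≅ ℤ^1 ⊕ ℤ/3 ⊕ ℤ/9 ⊕ ℤ/27

Derivation:
rank_ℚ(R)=3; free=4−3=1
SNF(R) diag = [3, 9, 27] → torsion [3, 9, 27]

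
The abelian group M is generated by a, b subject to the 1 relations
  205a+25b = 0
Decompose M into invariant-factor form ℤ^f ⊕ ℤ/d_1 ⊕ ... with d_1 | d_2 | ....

Answer: M ≅ ℤ^1 ⊕ ℤ/5

Derivation:
rank_ℚ(R)=1; free=2−1=1
SNF(R) diag = [5] → torsion [5]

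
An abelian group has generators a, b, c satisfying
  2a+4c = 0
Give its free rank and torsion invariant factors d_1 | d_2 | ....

rank_ℚ(R)=1; free=3−1=2
SNF(R) diag = [2] → torsion [2]

Answer: M ≅ ℤ^2 ⊕ ℤ/2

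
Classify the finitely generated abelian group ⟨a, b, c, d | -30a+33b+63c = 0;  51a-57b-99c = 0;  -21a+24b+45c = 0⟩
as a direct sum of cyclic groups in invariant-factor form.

rank_ℚ(R)=3; free=4−3=1
SNF(R) diag = [3, 9, 9] → torsion [3, 9, 9]

Answer: M ≅ ℤ^1 ⊕ ℤ/3 ⊕ ℤ/9 ⊕ ℤ/9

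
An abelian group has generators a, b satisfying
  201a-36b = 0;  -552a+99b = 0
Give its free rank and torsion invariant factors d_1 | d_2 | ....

rank_ℚ(R)=2; free=2−2=0
SNF(R) diag = [3, 9] → torsion [3, 9]

Answer: M ≅ ℤ/3 ⊕ ℤ/9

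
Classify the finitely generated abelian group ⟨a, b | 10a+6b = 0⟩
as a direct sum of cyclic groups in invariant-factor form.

Answer: M ≅ ℤ^1 ⊕ ℤ/2

Derivation:
rank_ℚ(R)=1; free=2−1=1
SNF(R) diag = [2] → torsion [2]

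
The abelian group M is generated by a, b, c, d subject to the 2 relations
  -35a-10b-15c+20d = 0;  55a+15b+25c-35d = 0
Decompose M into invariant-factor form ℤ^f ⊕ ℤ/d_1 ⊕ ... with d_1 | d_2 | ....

Answer: M ≅ ℤ^2 ⊕ ℤ/5 ⊕ ℤ/5

Derivation:
rank_ℚ(R)=2; free=4−2=2
SNF(R) diag = [5, 5] → torsion [5, 5]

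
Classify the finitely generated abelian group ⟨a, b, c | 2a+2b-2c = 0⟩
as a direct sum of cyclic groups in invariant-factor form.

Answer: M ≅ ℤ^2 ⊕ ℤ/2

Derivation:
rank_ℚ(R)=1; free=3−1=2
SNF(R) diag = [2] → torsion [2]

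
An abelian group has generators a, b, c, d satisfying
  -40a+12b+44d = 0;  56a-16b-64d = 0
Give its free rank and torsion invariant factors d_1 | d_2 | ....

rank_ℚ(R)=2; free=4−2=2
SNF(R) diag = [4, 8] → torsion [4, 8]

Answer: M ≅ ℤ^2 ⊕ ℤ/4 ⊕ ℤ/8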